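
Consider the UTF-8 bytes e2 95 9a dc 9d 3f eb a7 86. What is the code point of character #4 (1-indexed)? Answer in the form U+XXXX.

Offset 0: leading byte 0xE2 = 11100010 → 3-byte char #1 = E2 95 9A.
Offset 3: leading byte 0xDC = 11011100 → 2-byte char #2 = DC 9D.
Offset 5: leading byte 0x3F = 00111111 → 1-byte char #3 = 3F.
Offset 6: leading byte 0xEB = 11101011 → 3-byte char #4 = EB A7 86.
Leading byte 0xEB = 11101011 matches 1110xxxx → 3-byte sequence.
Byte 1: 0xEB = 11101011, payload 1011 (4 bits).
Byte 2: 0xA7 = 10100111 (10xxxxxx ✓), payload 100111.
Byte 3: 0x86 = 10000110 (10xxxxxx ✓), payload 000110.
Concatenate: 1011100111000110 = 0xB9C6 (16 bits → U+B9C6).

U+B9C6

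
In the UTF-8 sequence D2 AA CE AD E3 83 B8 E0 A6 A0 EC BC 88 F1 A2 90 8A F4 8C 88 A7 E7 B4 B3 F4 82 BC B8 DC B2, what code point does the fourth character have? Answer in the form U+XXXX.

Offset 0: leading byte 0xD2 = 11010010 → 2-byte char #1 = D2 AA.
Offset 2: leading byte 0xCE = 11001110 → 2-byte char #2 = CE AD.
Offset 4: leading byte 0xE3 = 11100011 → 3-byte char #3 = E3 83 B8.
Offset 7: leading byte 0xE0 = 11100000 → 3-byte char #4 = E0 A6 A0.
Leading byte 0xE0 = 11100000 matches 1110xxxx → 3-byte sequence.
Byte 1: 0xE0 = 11100000, payload 0000 (4 bits).
Byte 2: 0xA6 = 10100110 (10xxxxxx ✓), payload 100110.
Byte 3: 0xA0 = 10100000 (10xxxxxx ✓), payload 100000.
Concatenate: 0000100110100000 = 0x9A0 (16 bits → U+09A0).

U+09A0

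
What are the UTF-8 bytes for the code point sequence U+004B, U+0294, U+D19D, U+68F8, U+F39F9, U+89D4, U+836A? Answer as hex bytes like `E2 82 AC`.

4B CA 94 ED 86 9D E6 A3 B8 F3 B3 A7 B9 E8 A7 94 E8 8D AA

U+004B: 1-byte form → 4B.
U+0294: 2-byte form → CA 94.
U+D19D: 3-byte form → ED 86 9D.
U+68F8: 3-byte form → E6 A3 B8.
U+F39F9: 4-byte form → F3 B3 A7 B9.
U+89D4: 3-byte form → E8 A7 94.
U+836A: 3-byte form → E8 8D AA.
Concatenated (19 bytes): 4B CA 94 ED 86 9D E6 A3 B8 F3 B3 A7 B9 E8 A7 94 E8 8D AA.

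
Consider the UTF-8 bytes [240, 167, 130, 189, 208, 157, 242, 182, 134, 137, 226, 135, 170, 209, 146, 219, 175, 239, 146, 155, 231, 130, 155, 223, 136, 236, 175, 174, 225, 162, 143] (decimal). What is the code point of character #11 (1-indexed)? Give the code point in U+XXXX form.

U+188F

Offset 0: leading byte 0xF0 = 11110000 → 4-byte char #1 = F0 A7 82 BD.
Offset 4: leading byte 0xD0 = 11010000 → 2-byte char #2 = D0 9D.
Offset 6: leading byte 0xF2 = 11110010 → 4-byte char #3 = F2 B6 86 89.
Offset 10: leading byte 0xE2 = 11100010 → 3-byte char #4 = E2 87 AA.
Offset 13: leading byte 0xD1 = 11010001 → 2-byte char #5 = D1 92.
Offset 15: leading byte 0xDB = 11011011 → 2-byte char #6 = DB AF.
Offset 17: leading byte 0xEF = 11101111 → 3-byte char #7 = EF 92 9B.
Offset 20: leading byte 0xE7 = 11100111 → 3-byte char #8 = E7 82 9B.
Offset 23: leading byte 0xDF = 11011111 → 2-byte char #9 = DF 88.
Offset 25: leading byte 0xEC = 11101100 → 3-byte char #10 = EC AF AE.
Offset 28: leading byte 0xE1 = 11100001 → 3-byte char #11 = E1 A2 8F.
Leading byte 0xE1 = 11100001 matches 1110xxxx → 3-byte sequence.
Byte 1: 0xE1 = 11100001, payload 0001 (4 bits).
Byte 2: 0xA2 = 10100010 (10xxxxxx ✓), payload 100010.
Byte 3: 0x8F = 10001111 (10xxxxxx ✓), payload 001111.
Concatenate: 0001100010001111 = 0x188F (16 bits → U+188F).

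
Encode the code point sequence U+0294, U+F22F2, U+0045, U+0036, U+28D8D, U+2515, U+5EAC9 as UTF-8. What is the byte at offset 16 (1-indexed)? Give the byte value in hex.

1-indexed offset 16 is 0-indexed offset 15.
U+0294 → 2-byte form CA 94 at offsets 0–1.
U+F22F2 → 4-byte form F3 B2 8B B2 at offsets 2–5.
U+0045 → 1-byte form 45 at offsets 6–6.
U+0036 → 1-byte form 36 at offsets 7–7.
U+28D8D → 4-byte form F0 A8 B6 8D at offsets 8–11.
U+2515 → 3-byte form E2 94 95 at offsets 12–14.
U+5EAC9 → 4-byte form F1 9E AB 89 at offsets 15–18.
Offset 15 falls in char 7's range; it's byte 1 of F1 9E AB 89 = 0xF1.

0xF1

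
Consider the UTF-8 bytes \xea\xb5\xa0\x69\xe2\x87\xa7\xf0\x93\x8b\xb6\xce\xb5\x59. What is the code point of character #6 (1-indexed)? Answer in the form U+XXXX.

U+0059

Offset 0: leading byte 0xEA = 11101010 → 3-byte char #1 = EA B5 A0.
Offset 3: leading byte 0x69 = 01101001 → 1-byte char #2 = 69.
Offset 4: leading byte 0xE2 = 11100010 → 3-byte char #3 = E2 87 A7.
Offset 7: leading byte 0xF0 = 11110000 → 4-byte char #4 = F0 93 8B B6.
Offset 11: leading byte 0xCE = 11001110 → 2-byte char #5 = CE B5.
Offset 13: leading byte 0x59 = 01011001 → 1-byte char #6 = 59.
Leading byte 0x59 = 01011001 matches 0xxxxxxx → 1-byte sequence.
Byte 1: 0x59 = 01011001, payload 1011001 (7 bits).
Concatenate: 1011001 = 0x59 (7 bits → U+0059).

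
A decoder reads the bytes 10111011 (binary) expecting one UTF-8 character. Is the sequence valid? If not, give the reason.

Byte 0xBB = 10111011 has the form 10xxxxxx — a continuation byte — but there is no preceding leading byte.

invalid (continuation byte with no leading byte)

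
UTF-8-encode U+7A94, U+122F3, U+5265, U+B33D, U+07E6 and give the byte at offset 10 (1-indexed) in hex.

1-indexed offset 10 is 0-indexed offset 9.
U+7A94 → 3-byte form E7 AA 94 at offsets 0–2.
U+122F3 → 4-byte form F0 92 8B B3 at offsets 3–6.
U+5265 → 3-byte form E5 89 A5 at offsets 7–9.
Offset 9 falls in char 3's range; it's byte 3 of E5 89 A5 = 0xA5.

0xA5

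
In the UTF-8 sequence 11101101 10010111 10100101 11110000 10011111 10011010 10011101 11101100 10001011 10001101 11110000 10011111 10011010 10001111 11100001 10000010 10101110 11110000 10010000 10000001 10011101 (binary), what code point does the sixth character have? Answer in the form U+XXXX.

U+1005D

Offset 0: leading byte 0xED = 11101101 → 3-byte char #1 = ED 97 A5.
Offset 3: leading byte 0xF0 = 11110000 → 4-byte char #2 = F0 9F 9A 9D.
Offset 7: leading byte 0xEC = 11101100 → 3-byte char #3 = EC 8B 8D.
Offset 10: leading byte 0xF0 = 11110000 → 4-byte char #4 = F0 9F 9A 8F.
Offset 14: leading byte 0xE1 = 11100001 → 3-byte char #5 = E1 82 AE.
Offset 17: leading byte 0xF0 = 11110000 → 4-byte char #6 = F0 90 81 9D.
Leading byte 0xF0 = 11110000 matches 11110xxx → 4-byte sequence.
Byte 1: 0xF0 = 11110000, payload 000 (3 bits).
Byte 2: 0x90 = 10010000 (10xxxxxx ✓), payload 010000.
Byte 3: 0x81 = 10000001 (10xxxxxx ✓), payload 000001.
Byte 4: 0x9D = 10011101 (10xxxxxx ✓), payload 011101.
Concatenate: 000010000000001011101 = 0x1005D (21 bits → U+1005D).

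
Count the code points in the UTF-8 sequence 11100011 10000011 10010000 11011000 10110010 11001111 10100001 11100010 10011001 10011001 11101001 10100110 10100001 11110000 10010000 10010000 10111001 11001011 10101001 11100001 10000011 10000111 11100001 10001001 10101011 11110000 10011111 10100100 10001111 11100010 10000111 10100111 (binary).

Byte at offset 0: 0xE3 = 11100011 → 3-byte char (#1). Advance 3.
Byte at offset 3: 0xD8 = 11011000 → 2-byte char (#2). Advance 2.
Byte at offset 5: 0xCF = 11001111 → 2-byte char (#3). Advance 2.
Byte at offset 7: 0xE2 = 11100010 → 3-byte char (#4). Advance 3.
Byte at offset 10: 0xE9 = 11101001 → 3-byte char (#5). Advance 3.
Byte at offset 13: 0xF0 = 11110000 → 4-byte char (#6). Advance 4.
Byte at offset 17: 0xCB = 11001011 → 2-byte char (#7). Advance 2.
Byte at offset 19: 0xE1 = 11100001 → 3-byte char (#8). Advance 3.
Byte at offset 22: 0xE1 = 11100001 → 3-byte char (#9). Advance 3.
Byte at offset 25: 0xF0 = 11110000 → 4-byte char (#10). Advance 4.
Byte at offset 29: 0xE2 = 11100010 → 3-byte char (#11). Advance 3.
Reached end at offset 32 after 11 code points.

11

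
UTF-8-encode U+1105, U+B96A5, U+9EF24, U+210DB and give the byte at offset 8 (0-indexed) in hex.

U+1105 → 3-byte form E1 84 85 at offsets 0–2.
U+B96A5 → 4-byte form F2 B9 9A A5 at offsets 3–6.
U+9EF24 → 4-byte form F2 9E BC A4 at offsets 7–10.
Offset 8 falls in char 3's range; it's byte 2 of F2 9E BC A4 = 0x9E.

0x9E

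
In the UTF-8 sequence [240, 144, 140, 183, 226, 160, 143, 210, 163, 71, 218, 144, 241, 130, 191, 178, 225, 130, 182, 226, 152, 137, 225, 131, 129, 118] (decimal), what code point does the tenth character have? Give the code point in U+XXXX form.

U+0076

Offset 0: leading byte 0xF0 = 11110000 → 4-byte char #1 = F0 90 8C B7.
Offset 4: leading byte 0xE2 = 11100010 → 3-byte char #2 = E2 A0 8F.
Offset 7: leading byte 0xD2 = 11010010 → 2-byte char #3 = D2 A3.
Offset 9: leading byte 0x47 = 01000111 → 1-byte char #4 = 47.
Offset 10: leading byte 0xDA = 11011010 → 2-byte char #5 = DA 90.
Offset 12: leading byte 0xF1 = 11110001 → 4-byte char #6 = F1 82 BF B2.
Offset 16: leading byte 0xE1 = 11100001 → 3-byte char #7 = E1 82 B6.
Offset 19: leading byte 0xE2 = 11100010 → 3-byte char #8 = E2 98 89.
Offset 22: leading byte 0xE1 = 11100001 → 3-byte char #9 = E1 83 81.
Offset 25: leading byte 0x76 = 01110110 → 1-byte char #10 = 76.
Leading byte 0x76 = 01110110 matches 0xxxxxxx → 1-byte sequence.
Byte 1: 0x76 = 01110110, payload 1110110 (7 bits).
Concatenate: 1110110 = 0x76 (7 bits → U+0076).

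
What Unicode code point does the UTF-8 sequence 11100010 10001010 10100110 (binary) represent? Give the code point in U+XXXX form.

Leading byte 0xE2 = 11100010 matches 1110xxxx → 3-byte sequence.
Byte 1: 0xE2 = 11100010, payload 0010 (4 bits).
Byte 2: 0x8A = 10001010 (10xxxxxx ✓), payload 001010.
Byte 3: 0xA6 = 10100110 (10xxxxxx ✓), payload 100110.
Concatenate: 0010001010100110 = 0x22A6 (16 bits → U+22A6).

U+22A6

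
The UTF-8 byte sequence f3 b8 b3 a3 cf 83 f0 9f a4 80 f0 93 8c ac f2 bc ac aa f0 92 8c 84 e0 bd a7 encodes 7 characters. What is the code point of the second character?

Offset 0: leading byte 0xF3 = 11110011 → 4-byte char #1 = F3 B8 B3 A3.
Offset 4: leading byte 0xCF = 11001111 → 2-byte char #2 = CF 83.
Leading byte 0xCF = 11001111 matches 110xxxxx → 2-byte sequence.
Byte 1: 0xCF = 11001111, payload 01111 (5 bits).
Byte 2: 0x83 = 10000011 (10xxxxxx ✓), payload 000011.
Concatenate: 01111000011 = 0x3C3 (11 bits → U+03C3).

U+03C3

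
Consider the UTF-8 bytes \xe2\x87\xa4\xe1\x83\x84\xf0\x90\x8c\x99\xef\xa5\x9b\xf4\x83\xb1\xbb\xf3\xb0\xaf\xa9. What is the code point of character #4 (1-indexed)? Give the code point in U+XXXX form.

U+F95B

Offset 0: leading byte 0xE2 = 11100010 → 3-byte char #1 = E2 87 A4.
Offset 3: leading byte 0xE1 = 11100001 → 3-byte char #2 = E1 83 84.
Offset 6: leading byte 0xF0 = 11110000 → 4-byte char #3 = F0 90 8C 99.
Offset 10: leading byte 0xEF = 11101111 → 3-byte char #4 = EF A5 9B.
Leading byte 0xEF = 11101111 matches 1110xxxx → 3-byte sequence.
Byte 1: 0xEF = 11101111, payload 1111 (4 bits).
Byte 2: 0xA5 = 10100101 (10xxxxxx ✓), payload 100101.
Byte 3: 0x9B = 10011011 (10xxxxxx ✓), payload 011011.
Concatenate: 1111100101011011 = 0xF95B (16 bits → U+F95B).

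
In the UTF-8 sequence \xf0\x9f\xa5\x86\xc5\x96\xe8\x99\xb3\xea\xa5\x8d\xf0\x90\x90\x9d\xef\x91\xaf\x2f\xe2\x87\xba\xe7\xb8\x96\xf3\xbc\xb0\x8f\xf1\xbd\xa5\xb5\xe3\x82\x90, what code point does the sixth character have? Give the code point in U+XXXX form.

U+F46F

Offset 0: leading byte 0xF0 = 11110000 → 4-byte char #1 = F0 9F A5 86.
Offset 4: leading byte 0xC5 = 11000101 → 2-byte char #2 = C5 96.
Offset 6: leading byte 0xE8 = 11101000 → 3-byte char #3 = E8 99 B3.
Offset 9: leading byte 0xEA = 11101010 → 3-byte char #4 = EA A5 8D.
Offset 12: leading byte 0xF0 = 11110000 → 4-byte char #5 = F0 90 90 9D.
Offset 16: leading byte 0xEF = 11101111 → 3-byte char #6 = EF 91 AF.
Leading byte 0xEF = 11101111 matches 1110xxxx → 3-byte sequence.
Byte 1: 0xEF = 11101111, payload 1111 (4 bits).
Byte 2: 0x91 = 10010001 (10xxxxxx ✓), payload 010001.
Byte 3: 0xAF = 10101111 (10xxxxxx ✓), payload 101111.
Concatenate: 1111010001101111 = 0xF46F (16 bits → U+F46F).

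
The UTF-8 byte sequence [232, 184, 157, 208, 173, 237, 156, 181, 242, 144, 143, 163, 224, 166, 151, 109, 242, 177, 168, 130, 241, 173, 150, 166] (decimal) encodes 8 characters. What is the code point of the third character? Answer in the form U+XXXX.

Offset 0: leading byte 0xE8 = 11101000 → 3-byte char #1 = E8 B8 9D.
Offset 3: leading byte 0xD0 = 11010000 → 2-byte char #2 = D0 AD.
Offset 5: leading byte 0xED = 11101101 → 3-byte char #3 = ED 9C B5.
Leading byte 0xED = 11101101 matches 1110xxxx → 3-byte sequence.
Byte 1: 0xED = 11101101, payload 1101 (4 bits).
Byte 2: 0x9C = 10011100 (10xxxxxx ✓), payload 011100.
Byte 3: 0xB5 = 10110101 (10xxxxxx ✓), payload 110101.
Concatenate: 1101011100110101 = 0xD735 (16 bits → U+D735).

U+D735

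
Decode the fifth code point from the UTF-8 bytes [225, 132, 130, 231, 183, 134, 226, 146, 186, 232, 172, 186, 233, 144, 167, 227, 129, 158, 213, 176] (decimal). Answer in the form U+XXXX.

Offset 0: leading byte 0xE1 = 11100001 → 3-byte char #1 = E1 84 82.
Offset 3: leading byte 0xE7 = 11100111 → 3-byte char #2 = E7 B7 86.
Offset 6: leading byte 0xE2 = 11100010 → 3-byte char #3 = E2 92 BA.
Offset 9: leading byte 0xE8 = 11101000 → 3-byte char #4 = E8 AC BA.
Offset 12: leading byte 0xE9 = 11101001 → 3-byte char #5 = E9 90 A7.
Leading byte 0xE9 = 11101001 matches 1110xxxx → 3-byte sequence.
Byte 1: 0xE9 = 11101001, payload 1001 (4 bits).
Byte 2: 0x90 = 10010000 (10xxxxxx ✓), payload 010000.
Byte 3: 0xA7 = 10100111 (10xxxxxx ✓), payload 100111.
Concatenate: 1001010000100111 = 0x9427 (16 bits → U+9427).

U+9427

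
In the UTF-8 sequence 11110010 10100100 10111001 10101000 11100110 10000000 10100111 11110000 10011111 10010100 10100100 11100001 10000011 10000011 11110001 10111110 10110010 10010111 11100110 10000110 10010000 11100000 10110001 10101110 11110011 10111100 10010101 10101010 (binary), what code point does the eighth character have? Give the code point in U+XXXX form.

U+FC56A

Offset 0: leading byte 0xF2 = 11110010 → 4-byte char #1 = F2 A4 B9 A8.
Offset 4: leading byte 0xE6 = 11100110 → 3-byte char #2 = E6 80 A7.
Offset 7: leading byte 0xF0 = 11110000 → 4-byte char #3 = F0 9F 94 A4.
Offset 11: leading byte 0xE1 = 11100001 → 3-byte char #4 = E1 83 83.
Offset 14: leading byte 0xF1 = 11110001 → 4-byte char #5 = F1 BE B2 97.
Offset 18: leading byte 0xE6 = 11100110 → 3-byte char #6 = E6 86 90.
Offset 21: leading byte 0xE0 = 11100000 → 3-byte char #7 = E0 B1 AE.
Offset 24: leading byte 0xF3 = 11110011 → 4-byte char #8 = F3 BC 95 AA.
Leading byte 0xF3 = 11110011 matches 11110xxx → 4-byte sequence.
Byte 1: 0xF3 = 11110011, payload 011 (3 bits).
Byte 2: 0xBC = 10111100 (10xxxxxx ✓), payload 111100.
Byte 3: 0x95 = 10010101 (10xxxxxx ✓), payload 010101.
Byte 4: 0xAA = 10101010 (10xxxxxx ✓), payload 101010.
Concatenate: 011111100010101101010 = 0xFC56A (21 bits → U+FC56A).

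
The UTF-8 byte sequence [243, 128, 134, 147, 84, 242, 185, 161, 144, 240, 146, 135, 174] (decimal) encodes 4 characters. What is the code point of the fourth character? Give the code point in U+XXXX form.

Offset 0: leading byte 0xF3 = 11110011 → 4-byte char #1 = F3 80 86 93.
Offset 4: leading byte 0x54 = 01010100 → 1-byte char #2 = 54.
Offset 5: leading byte 0xF2 = 11110010 → 4-byte char #3 = F2 B9 A1 90.
Offset 9: leading byte 0xF0 = 11110000 → 4-byte char #4 = F0 92 87 AE.
Leading byte 0xF0 = 11110000 matches 11110xxx → 4-byte sequence.
Byte 1: 0xF0 = 11110000, payload 000 (3 bits).
Byte 2: 0x92 = 10010010 (10xxxxxx ✓), payload 010010.
Byte 3: 0x87 = 10000111 (10xxxxxx ✓), payload 000111.
Byte 4: 0xAE = 10101110 (10xxxxxx ✓), payload 101110.
Concatenate: 000010010000111101110 = 0x121EE (21 bits → U+121EE).

U+121EE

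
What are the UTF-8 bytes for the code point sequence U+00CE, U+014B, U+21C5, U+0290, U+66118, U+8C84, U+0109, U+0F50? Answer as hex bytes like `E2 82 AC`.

C3 8E C5 8B E2 87 85 CA 90 F1 A6 84 98 E8 B2 84 C4 89 E0 BD 90

U+00CE: 2-byte form → C3 8E.
U+014B: 2-byte form → C5 8B.
U+21C5: 3-byte form → E2 87 85.
U+0290: 2-byte form → CA 90.
U+66118: 4-byte form → F1 A6 84 98.
U+8C84: 3-byte form → E8 B2 84.
U+0109: 2-byte form → C4 89.
U+0F50: 3-byte form → E0 BD 90.
Concatenated (21 bytes): C3 8E C5 8B E2 87 85 CA 90 F1 A6 84 98 E8 B2 84 C4 89 E0 BD 90.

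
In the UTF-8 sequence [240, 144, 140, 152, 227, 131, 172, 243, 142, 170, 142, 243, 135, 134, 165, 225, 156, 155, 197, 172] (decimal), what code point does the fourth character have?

Offset 0: leading byte 0xF0 = 11110000 → 4-byte char #1 = F0 90 8C 98.
Offset 4: leading byte 0xE3 = 11100011 → 3-byte char #2 = E3 83 AC.
Offset 7: leading byte 0xF3 = 11110011 → 4-byte char #3 = F3 8E AA 8E.
Offset 11: leading byte 0xF3 = 11110011 → 4-byte char #4 = F3 87 86 A5.
Leading byte 0xF3 = 11110011 matches 11110xxx → 4-byte sequence.
Byte 1: 0xF3 = 11110011, payload 011 (3 bits).
Byte 2: 0x87 = 10000111 (10xxxxxx ✓), payload 000111.
Byte 3: 0x86 = 10000110 (10xxxxxx ✓), payload 000110.
Byte 4: 0xA5 = 10100101 (10xxxxxx ✓), payload 100101.
Concatenate: 011000111000110100101 = 0xC71A5 (21 bits → U+C71A5).

U+C71A5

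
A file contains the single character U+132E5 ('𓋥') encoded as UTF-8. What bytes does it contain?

F0 93 8B A5

U+132E5 = 0x132E5 = 78565 decimal. In range U+10000–U+10FFFF → 4-byte form: 11110xxx 10xxxxxx 10xxxxxx 10xxxxxx.
Binary (21 bits): 000010011001011100101.
Split 3+6+6+6: 000 | 010011 | 001011 | 100101.
Byte 1: 11110000 = 0xF0.
Byte 2: 10010011 = 0x93.
Byte 3: 10001011 = 0x8B.
Byte 4: 10100101 = 0xA5.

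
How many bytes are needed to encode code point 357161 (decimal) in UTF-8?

U+57329 = 0x57329. UTF-8 uses 1 byte below 0x80, 2 below 0x800, 3 below 0x10000, 4 up to 0x10FFFF. 0x57329 is in U+10000–U+10FFFF → 4 bytes.

4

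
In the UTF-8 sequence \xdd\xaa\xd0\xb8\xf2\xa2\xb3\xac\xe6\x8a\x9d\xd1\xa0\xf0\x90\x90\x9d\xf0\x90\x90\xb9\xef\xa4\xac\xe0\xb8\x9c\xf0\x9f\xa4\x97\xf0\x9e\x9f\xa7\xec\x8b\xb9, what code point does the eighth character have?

Offset 0: leading byte 0xDD = 11011101 → 2-byte char #1 = DD AA.
Offset 2: leading byte 0xD0 = 11010000 → 2-byte char #2 = D0 B8.
Offset 4: leading byte 0xF2 = 11110010 → 4-byte char #3 = F2 A2 B3 AC.
Offset 8: leading byte 0xE6 = 11100110 → 3-byte char #4 = E6 8A 9D.
Offset 11: leading byte 0xD1 = 11010001 → 2-byte char #5 = D1 A0.
Offset 13: leading byte 0xF0 = 11110000 → 4-byte char #6 = F0 90 90 9D.
Offset 17: leading byte 0xF0 = 11110000 → 4-byte char #7 = F0 90 90 B9.
Offset 21: leading byte 0xEF = 11101111 → 3-byte char #8 = EF A4 AC.
Leading byte 0xEF = 11101111 matches 1110xxxx → 3-byte sequence.
Byte 1: 0xEF = 11101111, payload 1111 (4 bits).
Byte 2: 0xA4 = 10100100 (10xxxxxx ✓), payload 100100.
Byte 3: 0xAC = 10101100 (10xxxxxx ✓), payload 101100.
Concatenate: 1111100100101100 = 0xF92C (16 bits → U+F92C).

U+F92C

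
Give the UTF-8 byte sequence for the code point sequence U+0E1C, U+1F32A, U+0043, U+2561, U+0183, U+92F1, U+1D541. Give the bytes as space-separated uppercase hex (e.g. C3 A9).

U+0E1C: 3-byte form → E0 B8 9C.
U+1F32A: 4-byte form → F0 9F 8C AA.
U+0043: 1-byte form → 43.
U+2561: 3-byte form → E2 95 A1.
U+0183: 2-byte form → C6 83.
U+92F1: 3-byte form → E9 8B B1.
U+1D541: 4-byte form → F0 9D 95 81.
Concatenated (20 bytes): E0 B8 9C F0 9F 8C AA 43 E2 95 A1 C6 83 E9 8B B1 F0 9D 95 81.

E0 B8 9C F0 9F 8C AA 43 E2 95 A1 C6 83 E9 8B B1 F0 9D 95 81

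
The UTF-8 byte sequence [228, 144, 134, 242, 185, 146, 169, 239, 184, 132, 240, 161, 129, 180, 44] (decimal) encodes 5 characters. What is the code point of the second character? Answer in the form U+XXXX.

U+B94A9

Offset 0: leading byte 0xE4 = 11100100 → 3-byte char #1 = E4 90 86.
Offset 3: leading byte 0xF2 = 11110010 → 4-byte char #2 = F2 B9 92 A9.
Leading byte 0xF2 = 11110010 matches 11110xxx → 4-byte sequence.
Byte 1: 0xF2 = 11110010, payload 010 (3 bits).
Byte 2: 0xB9 = 10111001 (10xxxxxx ✓), payload 111001.
Byte 3: 0x92 = 10010010 (10xxxxxx ✓), payload 010010.
Byte 4: 0xA9 = 10101001 (10xxxxxx ✓), payload 101001.
Concatenate: 010111001010010101001 = 0xB94A9 (21 bits → U+B94A9).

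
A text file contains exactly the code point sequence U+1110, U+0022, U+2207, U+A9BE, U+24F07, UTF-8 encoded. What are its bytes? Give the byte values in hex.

U+1110: 3-byte form → E1 84 90.
U+0022: 1-byte form → 22.
U+2207: 3-byte form → E2 88 87.
U+A9BE: 3-byte form → EA A6 BE.
U+24F07: 4-byte form → F0 A4 BC 87.
Concatenated (14 bytes): E1 84 90 22 E2 88 87 EA A6 BE F0 A4 BC 87.

E1 84 90 22 E2 88 87 EA A6 BE F0 A4 BC 87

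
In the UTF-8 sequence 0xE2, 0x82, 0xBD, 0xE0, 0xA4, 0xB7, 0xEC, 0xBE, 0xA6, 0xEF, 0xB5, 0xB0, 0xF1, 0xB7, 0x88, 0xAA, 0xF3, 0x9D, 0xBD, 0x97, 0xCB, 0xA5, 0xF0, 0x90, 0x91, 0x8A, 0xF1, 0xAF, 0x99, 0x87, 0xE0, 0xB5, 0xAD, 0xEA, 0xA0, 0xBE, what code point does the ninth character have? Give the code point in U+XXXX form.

Offset 0: leading byte 0xE2 = 11100010 → 3-byte char #1 = E2 82 BD.
Offset 3: leading byte 0xE0 = 11100000 → 3-byte char #2 = E0 A4 B7.
Offset 6: leading byte 0xEC = 11101100 → 3-byte char #3 = EC BE A6.
Offset 9: leading byte 0xEF = 11101111 → 3-byte char #4 = EF B5 B0.
Offset 12: leading byte 0xF1 = 11110001 → 4-byte char #5 = F1 B7 88 AA.
Offset 16: leading byte 0xF3 = 11110011 → 4-byte char #6 = F3 9D BD 97.
Offset 20: leading byte 0xCB = 11001011 → 2-byte char #7 = CB A5.
Offset 22: leading byte 0xF0 = 11110000 → 4-byte char #8 = F0 90 91 8A.
Offset 26: leading byte 0xF1 = 11110001 → 4-byte char #9 = F1 AF 99 87.
Leading byte 0xF1 = 11110001 matches 11110xxx → 4-byte sequence.
Byte 1: 0xF1 = 11110001, payload 001 (3 bits).
Byte 2: 0xAF = 10101111 (10xxxxxx ✓), payload 101111.
Byte 3: 0x99 = 10011001 (10xxxxxx ✓), payload 011001.
Byte 4: 0x87 = 10000111 (10xxxxxx ✓), payload 000111.
Concatenate: 001101111011001000111 = 0x6F647 (21 bits → U+6F647).

U+6F647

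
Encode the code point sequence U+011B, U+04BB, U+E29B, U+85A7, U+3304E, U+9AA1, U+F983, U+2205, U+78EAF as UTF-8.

U+011B: 2-byte form → C4 9B.
U+04BB: 2-byte form → D2 BB.
U+E29B: 3-byte form → EE 8A 9B.
U+85A7: 3-byte form → E8 96 A7.
U+3304E: 4-byte form → F0 B3 81 8E.
U+9AA1: 3-byte form → E9 AA A1.
U+F983: 3-byte form → EF A6 83.
U+2205: 3-byte form → E2 88 85.
U+78EAF: 4-byte form → F1 B8 BA AF.
Concatenated (27 bytes): C4 9B D2 BB EE 8A 9B E8 96 A7 F0 B3 81 8E E9 AA A1 EF A6 83 E2 88 85 F1 B8 BA AF.

C4 9B D2 BB EE 8A 9B E8 96 A7 F0 B3 81 8E E9 AA A1 EF A6 83 E2 88 85 F1 B8 BA AF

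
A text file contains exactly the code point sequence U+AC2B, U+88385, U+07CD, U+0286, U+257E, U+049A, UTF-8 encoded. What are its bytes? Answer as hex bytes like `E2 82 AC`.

U+AC2B: 3-byte form → EA B0 AB.
U+88385: 4-byte form → F2 88 8E 85.
U+07CD: 2-byte form → DF 8D.
U+0286: 2-byte form → CA 86.
U+257E: 3-byte form → E2 95 BE.
U+049A: 2-byte form → D2 9A.
Concatenated (16 bytes): EA B0 AB F2 88 8E 85 DF 8D CA 86 E2 95 BE D2 9A.

EA B0 AB F2 88 8E 85 DF 8D CA 86 E2 95 BE D2 9A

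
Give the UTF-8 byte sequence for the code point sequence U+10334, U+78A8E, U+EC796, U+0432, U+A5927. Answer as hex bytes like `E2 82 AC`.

F0 90 8C B4 F1 B8 AA 8E F3 AC 9E 96 D0 B2 F2 A5 A4 A7

U+10334: 4-byte form → F0 90 8C B4.
U+78A8E: 4-byte form → F1 B8 AA 8E.
U+EC796: 4-byte form → F3 AC 9E 96.
U+0432: 2-byte form → D0 B2.
U+A5927: 4-byte form → F2 A5 A4 A7.
Concatenated (18 bytes): F0 90 8C B4 F1 B8 AA 8E F3 AC 9E 96 D0 B2 F2 A5 A4 A7.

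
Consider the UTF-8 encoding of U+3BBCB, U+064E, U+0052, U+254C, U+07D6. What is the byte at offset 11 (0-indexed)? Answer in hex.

U+3BBCB → 4-byte form F0 BB AF 8B at offsets 0–3.
U+064E → 2-byte form D9 8E at offsets 4–5.
U+0052 → 1-byte form 52 at offsets 6–6.
U+254C → 3-byte form E2 95 8C at offsets 7–9.
U+07D6 → 2-byte form DF 96 at offsets 10–11.
Offset 11 falls in char 5's range; it's byte 2 of DF 96 = 0x96.

0x96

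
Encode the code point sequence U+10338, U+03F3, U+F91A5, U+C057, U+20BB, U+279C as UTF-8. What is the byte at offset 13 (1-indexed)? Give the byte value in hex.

1-indexed offset 13 is 0-indexed offset 12.
U+10338 → 4-byte form F0 90 8C B8 at offsets 0–3.
U+03F3 → 2-byte form CF B3 at offsets 4–5.
U+F91A5 → 4-byte form F3 B9 86 A5 at offsets 6–9.
U+C057 → 3-byte form EC 81 97 at offsets 10–12.
Offset 12 falls in char 4's range; it's byte 3 of EC 81 97 = 0x97.

0x97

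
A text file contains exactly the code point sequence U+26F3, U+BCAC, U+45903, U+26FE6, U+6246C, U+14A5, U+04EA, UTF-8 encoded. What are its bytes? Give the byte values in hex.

U+26F3: 3-byte form → E2 9B B3.
U+BCAC: 3-byte form → EB B2 AC.
U+45903: 4-byte form → F1 85 A4 83.
U+26FE6: 4-byte form → F0 A6 BF A6.
U+6246C: 4-byte form → F1 A2 91 AC.
U+14A5: 3-byte form → E1 92 A5.
U+04EA: 2-byte form → D3 AA.
Concatenated (23 bytes): E2 9B B3 EB B2 AC F1 85 A4 83 F0 A6 BF A6 F1 A2 91 AC E1 92 A5 D3 AA.

E2 9B B3 EB B2 AC F1 85 A4 83 F0 A6 BF A6 F1 A2 91 AC E1 92 A5 D3 AA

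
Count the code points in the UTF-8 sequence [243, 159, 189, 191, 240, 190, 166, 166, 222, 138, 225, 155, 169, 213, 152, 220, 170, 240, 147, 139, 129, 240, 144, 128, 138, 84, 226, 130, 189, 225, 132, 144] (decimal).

Byte at offset 0: 0xF3 = 11110011 → 4-byte char (#1). Advance 4.
Byte at offset 4: 0xF0 = 11110000 → 4-byte char (#2). Advance 4.
Byte at offset 8: 0xDE = 11011110 → 2-byte char (#3). Advance 2.
Byte at offset 10: 0xE1 = 11100001 → 3-byte char (#4). Advance 3.
Byte at offset 13: 0xD5 = 11010101 → 2-byte char (#5). Advance 2.
Byte at offset 15: 0xDC = 11011100 → 2-byte char (#6). Advance 2.
Byte at offset 17: 0xF0 = 11110000 → 4-byte char (#7). Advance 4.
Byte at offset 21: 0xF0 = 11110000 → 4-byte char (#8). Advance 4.
Byte at offset 25: 0x54 = 01010100 → 1-byte char (#9). Advance 1.
Byte at offset 26: 0xE2 = 11100010 → 3-byte char (#10). Advance 3.
Byte at offset 29: 0xE1 = 11100001 → 3-byte char (#11). Advance 3.
Reached end at offset 32 after 11 code points.

11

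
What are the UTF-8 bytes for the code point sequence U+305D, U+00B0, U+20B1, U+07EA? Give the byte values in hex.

U+305D: 3-byte form → E3 81 9D.
U+00B0: 2-byte form → C2 B0.
U+20B1: 3-byte form → E2 82 B1.
U+07EA: 2-byte form → DF AA.
Concatenated (10 bytes): E3 81 9D C2 B0 E2 82 B1 DF AA.

E3 81 9D C2 B0 E2 82 B1 DF AA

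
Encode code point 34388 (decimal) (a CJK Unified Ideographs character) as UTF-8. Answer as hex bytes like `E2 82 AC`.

E8 99 94

U+8654 = 0x8654 = 34388 decimal. In range U+0800–U+FFFF → 3-byte form: 1110xxxx 10xxxxxx 10xxxxxx.
Binary (16 bits): 1000011001010100.
Split 4+6+6: 1000 | 011001 | 010100.
Byte 1: 11101000 = 0xE8.
Byte 2: 10011001 = 0x99.
Byte 3: 10010100 = 0x94.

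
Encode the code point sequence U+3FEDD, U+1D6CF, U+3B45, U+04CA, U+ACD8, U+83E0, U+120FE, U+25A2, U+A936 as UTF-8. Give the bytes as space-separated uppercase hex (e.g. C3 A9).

U+3FEDD: 4-byte form → F0 BF BB 9D.
U+1D6CF: 4-byte form → F0 9D 9B 8F.
U+3B45: 3-byte form → E3 AD 85.
U+04CA: 2-byte form → D3 8A.
U+ACD8: 3-byte form → EA B3 98.
U+83E0: 3-byte form → E8 8F A0.
U+120FE: 4-byte form → F0 92 83 BE.
U+25A2: 3-byte form → E2 96 A2.
U+A936: 3-byte form → EA A4 B6.
Concatenated (29 bytes): F0 BF BB 9D F0 9D 9B 8F E3 AD 85 D3 8A EA B3 98 E8 8F A0 F0 92 83 BE E2 96 A2 EA A4 B6.

F0 BF BB 9D F0 9D 9B 8F E3 AD 85 D3 8A EA B3 98 E8 8F A0 F0 92 83 BE E2 96 A2 EA A4 B6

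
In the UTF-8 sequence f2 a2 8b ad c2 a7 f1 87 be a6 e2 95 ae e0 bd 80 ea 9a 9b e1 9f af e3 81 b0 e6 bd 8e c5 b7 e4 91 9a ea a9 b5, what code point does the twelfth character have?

U+AA75

Offset 0: leading byte 0xF2 = 11110010 → 4-byte char #1 = F2 A2 8B AD.
Offset 4: leading byte 0xC2 = 11000010 → 2-byte char #2 = C2 A7.
Offset 6: leading byte 0xF1 = 11110001 → 4-byte char #3 = F1 87 BE A6.
Offset 10: leading byte 0xE2 = 11100010 → 3-byte char #4 = E2 95 AE.
Offset 13: leading byte 0xE0 = 11100000 → 3-byte char #5 = E0 BD 80.
Offset 16: leading byte 0xEA = 11101010 → 3-byte char #6 = EA 9A 9B.
Offset 19: leading byte 0xE1 = 11100001 → 3-byte char #7 = E1 9F AF.
Offset 22: leading byte 0xE3 = 11100011 → 3-byte char #8 = E3 81 B0.
Offset 25: leading byte 0xE6 = 11100110 → 3-byte char #9 = E6 BD 8E.
Offset 28: leading byte 0xC5 = 11000101 → 2-byte char #10 = C5 B7.
Offset 30: leading byte 0xE4 = 11100100 → 3-byte char #11 = E4 91 9A.
Offset 33: leading byte 0xEA = 11101010 → 3-byte char #12 = EA A9 B5.
Leading byte 0xEA = 11101010 matches 1110xxxx → 3-byte sequence.
Byte 1: 0xEA = 11101010, payload 1010 (4 bits).
Byte 2: 0xA9 = 10101001 (10xxxxxx ✓), payload 101001.
Byte 3: 0xB5 = 10110101 (10xxxxxx ✓), payload 110101.
Concatenate: 1010101001110101 = 0xAA75 (16 bits → U+AA75).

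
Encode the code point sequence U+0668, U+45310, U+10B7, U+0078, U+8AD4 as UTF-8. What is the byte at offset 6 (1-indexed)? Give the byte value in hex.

1-indexed offset 6 is 0-indexed offset 5.
U+0668 → 2-byte form D9 A8 at offsets 0–1.
U+45310 → 4-byte form F1 85 8C 90 at offsets 2–5.
Offset 5 falls in char 2's range; it's byte 4 of F1 85 8C 90 = 0x90.

0x90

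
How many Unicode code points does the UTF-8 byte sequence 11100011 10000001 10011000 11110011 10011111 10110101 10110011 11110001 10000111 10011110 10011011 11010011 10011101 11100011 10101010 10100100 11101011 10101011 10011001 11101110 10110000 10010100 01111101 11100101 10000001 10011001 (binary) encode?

9

Byte at offset 0: 0xE3 = 11100011 → 3-byte char (#1). Advance 3.
Byte at offset 3: 0xF3 = 11110011 → 4-byte char (#2). Advance 4.
Byte at offset 7: 0xF1 = 11110001 → 4-byte char (#3). Advance 4.
Byte at offset 11: 0xD3 = 11010011 → 2-byte char (#4). Advance 2.
Byte at offset 13: 0xE3 = 11100011 → 3-byte char (#5). Advance 3.
Byte at offset 16: 0xEB = 11101011 → 3-byte char (#6). Advance 3.
Byte at offset 19: 0xEE = 11101110 → 3-byte char (#7). Advance 3.
Byte at offset 22: 0x7D = 01111101 → 1-byte char (#8). Advance 1.
Byte at offset 23: 0xE5 = 11100101 → 3-byte char (#9). Advance 3.
Reached end at offset 26 after 9 code points.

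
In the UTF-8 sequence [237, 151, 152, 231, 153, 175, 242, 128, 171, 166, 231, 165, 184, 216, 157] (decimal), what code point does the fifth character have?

U+061D

Offset 0: leading byte 0xED = 11101101 → 3-byte char #1 = ED 97 98.
Offset 3: leading byte 0xE7 = 11100111 → 3-byte char #2 = E7 99 AF.
Offset 6: leading byte 0xF2 = 11110010 → 4-byte char #3 = F2 80 AB A6.
Offset 10: leading byte 0xE7 = 11100111 → 3-byte char #4 = E7 A5 B8.
Offset 13: leading byte 0xD8 = 11011000 → 2-byte char #5 = D8 9D.
Leading byte 0xD8 = 11011000 matches 110xxxxx → 2-byte sequence.
Byte 1: 0xD8 = 11011000, payload 11000 (5 bits).
Byte 2: 0x9D = 10011101 (10xxxxxx ✓), payload 011101.
Concatenate: 11000011101 = 0x61D (11 bits → U+061D).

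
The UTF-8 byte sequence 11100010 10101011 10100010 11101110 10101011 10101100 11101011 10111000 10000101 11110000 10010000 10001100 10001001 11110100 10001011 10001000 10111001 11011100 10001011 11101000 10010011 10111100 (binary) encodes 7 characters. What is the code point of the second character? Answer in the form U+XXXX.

Offset 0: leading byte 0xE2 = 11100010 → 3-byte char #1 = E2 AB A2.
Offset 3: leading byte 0xEE = 11101110 → 3-byte char #2 = EE AB AC.
Leading byte 0xEE = 11101110 matches 1110xxxx → 3-byte sequence.
Byte 1: 0xEE = 11101110, payload 1110 (4 bits).
Byte 2: 0xAB = 10101011 (10xxxxxx ✓), payload 101011.
Byte 3: 0xAC = 10101100 (10xxxxxx ✓), payload 101100.
Concatenate: 1110101011101100 = 0xEAEC (16 bits → U+EAEC).

U+EAEC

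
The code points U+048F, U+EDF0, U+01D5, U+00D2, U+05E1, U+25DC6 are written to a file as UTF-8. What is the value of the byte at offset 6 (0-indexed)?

U+048F → 2-byte form D2 8F at offsets 0–1.
U+EDF0 → 3-byte form EE B7 B0 at offsets 2–4.
U+01D5 → 2-byte form C7 95 at offsets 5–6.
Offset 6 falls in char 3's range; it's byte 2 of C7 95 = 0x95.

0x95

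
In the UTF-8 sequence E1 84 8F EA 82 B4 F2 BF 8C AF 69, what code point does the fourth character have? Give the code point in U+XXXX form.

U+0069

Offset 0: leading byte 0xE1 = 11100001 → 3-byte char #1 = E1 84 8F.
Offset 3: leading byte 0xEA = 11101010 → 3-byte char #2 = EA 82 B4.
Offset 6: leading byte 0xF2 = 11110010 → 4-byte char #3 = F2 BF 8C AF.
Offset 10: leading byte 0x69 = 01101001 → 1-byte char #4 = 69.
Leading byte 0x69 = 01101001 matches 0xxxxxxx → 1-byte sequence.
Byte 1: 0x69 = 01101001, payload 1101001 (7 bits).
Concatenate: 1101001 = 0x69 (7 bits → U+0069).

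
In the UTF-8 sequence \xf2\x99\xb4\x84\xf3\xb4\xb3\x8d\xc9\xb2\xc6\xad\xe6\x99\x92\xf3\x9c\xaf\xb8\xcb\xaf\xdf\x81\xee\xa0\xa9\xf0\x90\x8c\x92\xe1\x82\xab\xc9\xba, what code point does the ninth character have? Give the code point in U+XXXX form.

Offset 0: leading byte 0xF2 = 11110010 → 4-byte char #1 = F2 99 B4 84.
Offset 4: leading byte 0xF3 = 11110011 → 4-byte char #2 = F3 B4 B3 8D.
Offset 8: leading byte 0xC9 = 11001001 → 2-byte char #3 = C9 B2.
Offset 10: leading byte 0xC6 = 11000110 → 2-byte char #4 = C6 AD.
Offset 12: leading byte 0xE6 = 11100110 → 3-byte char #5 = E6 99 92.
Offset 15: leading byte 0xF3 = 11110011 → 4-byte char #6 = F3 9C AF B8.
Offset 19: leading byte 0xCB = 11001011 → 2-byte char #7 = CB AF.
Offset 21: leading byte 0xDF = 11011111 → 2-byte char #8 = DF 81.
Offset 23: leading byte 0xEE = 11101110 → 3-byte char #9 = EE A0 A9.
Leading byte 0xEE = 11101110 matches 1110xxxx → 3-byte sequence.
Byte 1: 0xEE = 11101110, payload 1110 (4 bits).
Byte 2: 0xA0 = 10100000 (10xxxxxx ✓), payload 100000.
Byte 3: 0xA9 = 10101001 (10xxxxxx ✓), payload 101001.
Concatenate: 1110100000101001 = 0xE829 (16 bits → U+E829).

U+E829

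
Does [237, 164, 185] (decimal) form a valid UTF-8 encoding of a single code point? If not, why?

invalid (encodes a surrogate (U+D800–U+DFFF))

Structurally a 3-byte sequence; payload = 0xD939.
But 0xD939 is in U+D800–U+DFFF, the surrogate range. Surrogates are not Unicode scalar values and are forbidden in UTF-8.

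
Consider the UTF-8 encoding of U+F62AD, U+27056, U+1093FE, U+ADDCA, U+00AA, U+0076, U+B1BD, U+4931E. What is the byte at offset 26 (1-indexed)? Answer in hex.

1-indexed offset 26 is 0-indexed offset 25.
U+F62AD → 4-byte form F3 B6 8A AD at offsets 0–3.
U+27056 → 4-byte form F0 A7 81 96 at offsets 4–7.
U+1093FE → 4-byte form F4 89 8F BE at offsets 8–11.
U+ADDCA → 4-byte form F2 AD B7 8A at offsets 12–15.
U+00AA → 2-byte form C2 AA at offsets 16–17.
U+0076 → 1-byte form 76 at offsets 18–18.
U+B1BD → 3-byte form EB 86 BD at offsets 19–21.
U+4931E → 4-byte form F1 89 8C 9E at offsets 22–25.
Offset 25 falls in char 8's range; it's byte 4 of F1 89 8C 9E = 0x9E.

0x9E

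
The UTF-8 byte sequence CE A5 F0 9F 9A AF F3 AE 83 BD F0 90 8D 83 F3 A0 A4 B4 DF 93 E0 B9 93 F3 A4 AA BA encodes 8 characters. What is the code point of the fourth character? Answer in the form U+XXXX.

Offset 0: leading byte 0xCE = 11001110 → 2-byte char #1 = CE A5.
Offset 2: leading byte 0xF0 = 11110000 → 4-byte char #2 = F0 9F 9A AF.
Offset 6: leading byte 0xF3 = 11110011 → 4-byte char #3 = F3 AE 83 BD.
Offset 10: leading byte 0xF0 = 11110000 → 4-byte char #4 = F0 90 8D 83.
Leading byte 0xF0 = 11110000 matches 11110xxx → 4-byte sequence.
Byte 1: 0xF0 = 11110000, payload 000 (3 bits).
Byte 2: 0x90 = 10010000 (10xxxxxx ✓), payload 010000.
Byte 3: 0x8D = 10001101 (10xxxxxx ✓), payload 001101.
Byte 4: 0x83 = 10000011 (10xxxxxx ✓), payload 000011.
Concatenate: 000010000001101000011 = 0x10343 (21 bits → U+10343).

U+10343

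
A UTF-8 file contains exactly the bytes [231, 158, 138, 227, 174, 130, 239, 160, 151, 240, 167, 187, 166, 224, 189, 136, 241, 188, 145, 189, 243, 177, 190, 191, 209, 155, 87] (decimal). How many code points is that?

Byte at offset 0: 0xE7 = 11100111 → 3-byte char (#1). Advance 3.
Byte at offset 3: 0xE3 = 11100011 → 3-byte char (#2). Advance 3.
Byte at offset 6: 0xEF = 11101111 → 3-byte char (#3). Advance 3.
Byte at offset 9: 0xF0 = 11110000 → 4-byte char (#4). Advance 4.
Byte at offset 13: 0xE0 = 11100000 → 3-byte char (#5). Advance 3.
Byte at offset 16: 0xF1 = 11110001 → 4-byte char (#6). Advance 4.
Byte at offset 20: 0xF3 = 11110011 → 4-byte char (#7). Advance 4.
Byte at offset 24: 0xD1 = 11010001 → 2-byte char (#8). Advance 2.
Byte at offset 26: 0x57 = 01010111 → 1-byte char (#9). Advance 1.
Reached end at offset 27 after 9 code points.

9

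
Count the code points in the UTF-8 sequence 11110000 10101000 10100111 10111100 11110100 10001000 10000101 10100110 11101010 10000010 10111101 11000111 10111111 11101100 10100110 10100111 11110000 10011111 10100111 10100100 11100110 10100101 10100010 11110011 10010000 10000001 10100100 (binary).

8

Byte at offset 0: 0xF0 = 11110000 → 4-byte char (#1). Advance 4.
Byte at offset 4: 0xF4 = 11110100 → 4-byte char (#2). Advance 4.
Byte at offset 8: 0xEA = 11101010 → 3-byte char (#3). Advance 3.
Byte at offset 11: 0xC7 = 11000111 → 2-byte char (#4). Advance 2.
Byte at offset 13: 0xEC = 11101100 → 3-byte char (#5). Advance 3.
Byte at offset 16: 0xF0 = 11110000 → 4-byte char (#6). Advance 4.
Byte at offset 20: 0xE6 = 11100110 → 3-byte char (#7). Advance 3.
Byte at offset 23: 0xF3 = 11110011 → 4-byte char (#8). Advance 4.
Reached end at offset 27 after 8 code points.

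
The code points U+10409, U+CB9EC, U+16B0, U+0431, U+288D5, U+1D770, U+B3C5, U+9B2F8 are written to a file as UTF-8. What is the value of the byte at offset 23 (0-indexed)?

0x85

U+10409 → 4-byte form F0 90 90 89 at offsets 0–3.
U+CB9EC → 4-byte form F3 8B A7 AC at offsets 4–7.
U+16B0 → 3-byte form E1 9A B0 at offsets 8–10.
U+0431 → 2-byte form D0 B1 at offsets 11–12.
U+288D5 → 4-byte form F0 A8 A3 95 at offsets 13–16.
U+1D770 → 4-byte form F0 9D 9D B0 at offsets 17–20.
U+B3C5 → 3-byte form EB 8F 85 at offsets 21–23.
Offset 23 falls in char 7's range; it's byte 3 of EB 8F 85 = 0x85.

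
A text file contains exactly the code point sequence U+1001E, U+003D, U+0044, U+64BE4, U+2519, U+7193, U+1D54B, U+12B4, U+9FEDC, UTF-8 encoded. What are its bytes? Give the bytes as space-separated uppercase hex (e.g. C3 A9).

F0 90 80 9E 3D 44 F1 A4 AF A4 E2 94 99 E7 86 93 F0 9D 95 8B E1 8A B4 F2 9F BB 9C

U+1001E: 4-byte form → F0 90 80 9E.
U+003D: 1-byte form → 3D.
U+0044: 1-byte form → 44.
U+64BE4: 4-byte form → F1 A4 AF A4.
U+2519: 3-byte form → E2 94 99.
U+7193: 3-byte form → E7 86 93.
U+1D54B: 4-byte form → F0 9D 95 8B.
U+12B4: 3-byte form → E1 8A B4.
U+9FEDC: 4-byte form → F2 9F BB 9C.
Concatenated (27 bytes): F0 90 80 9E 3D 44 F1 A4 AF A4 E2 94 99 E7 86 93 F0 9D 95 8B E1 8A B4 F2 9F BB 9C.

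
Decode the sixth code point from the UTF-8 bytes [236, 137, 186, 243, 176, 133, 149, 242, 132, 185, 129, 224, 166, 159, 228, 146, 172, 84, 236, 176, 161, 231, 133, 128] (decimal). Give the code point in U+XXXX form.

U+0054

Offset 0: leading byte 0xEC = 11101100 → 3-byte char #1 = EC 89 BA.
Offset 3: leading byte 0xF3 = 11110011 → 4-byte char #2 = F3 B0 85 95.
Offset 7: leading byte 0xF2 = 11110010 → 4-byte char #3 = F2 84 B9 81.
Offset 11: leading byte 0xE0 = 11100000 → 3-byte char #4 = E0 A6 9F.
Offset 14: leading byte 0xE4 = 11100100 → 3-byte char #5 = E4 92 AC.
Offset 17: leading byte 0x54 = 01010100 → 1-byte char #6 = 54.
Leading byte 0x54 = 01010100 matches 0xxxxxxx → 1-byte sequence.
Byte 1: 0x54 = 01010100, payload 1010100 (7 bits).
Concatenate: 1010100 = 0x54 (7 bits → U+0054).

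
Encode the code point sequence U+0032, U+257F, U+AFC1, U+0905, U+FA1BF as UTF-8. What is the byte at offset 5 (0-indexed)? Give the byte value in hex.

0xBF

U+0032 → 1-byte form 32 at offsets 0–0.
U+257F → 3-byte form E2 95 BF at offsets 1–3.
U+AFC1 → 3-byte form EA BF 81 at offsets 4–6.
Offset 5 falls in char 3's range; it's byte 2 of EA BF 81 = 0xBF.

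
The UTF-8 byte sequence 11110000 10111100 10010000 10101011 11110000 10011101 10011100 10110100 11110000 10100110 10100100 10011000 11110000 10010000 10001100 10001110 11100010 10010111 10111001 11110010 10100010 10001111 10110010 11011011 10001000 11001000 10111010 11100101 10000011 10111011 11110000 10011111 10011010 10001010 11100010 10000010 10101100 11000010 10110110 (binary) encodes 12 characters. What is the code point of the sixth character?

Offset 0: leading byte 0xF0 = 11110000 → 4-byte char #1 = F0 BC 90 AB.
Offset 4: leading byte 0xF0 = 11110000 → 4-byte char #2 = F0 9D 9C B4.
Offset 8: leading byte 0xF0 = 11110000 → 4-byte char #3 = F0 A6 A4 98.
Offset 12: leading byte 0xF0 = 11110000 → 4-byte char #4 = F0 90 8C 8E.
Offset 16: leading byte 0xE2 = 11100010 → 3-byte char #5 = E2 97 B9.
Offset 19: leading byte 0xF2 = 11110010 → 4-byte char #6 = F2 A2 8F B2.
Leading byte 0xF2 = 11110010 matches 11110xxx → 4-byte sequence.
Byte 1: 0xF2 = 11110010, payload 010 (3 bits).
Byte 2: 0xA2 = 10100010 (10xxxxxx ✓), payload 100010.
Byte 3: 0x8F = 10001111 (10xxxxxx ✓), payload 001111.
Byte 4: 0xB2 = 10110010 (10xxxxxx ✓), payload 110010.
Concatenate: 010100010001111110010 = 0xA23F2 (21 bits → U+A23F2).

U+A23F2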